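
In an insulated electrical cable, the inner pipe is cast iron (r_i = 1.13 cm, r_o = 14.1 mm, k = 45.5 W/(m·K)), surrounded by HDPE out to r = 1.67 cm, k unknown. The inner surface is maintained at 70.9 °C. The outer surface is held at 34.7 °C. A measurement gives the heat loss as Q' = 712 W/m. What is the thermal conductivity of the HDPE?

ΣR = ΔT/Q' = |70.9 − 34.7|/712 = 0.05084 m·K/W
Known resistances:
  R'_cast iron = ln(0.0141/0.0113)/(2πk) = 0.2214/(2π·45.5) = 7.743×10^-4 m·K/W
R_HDPE = ΣR − ΣR_known = 0.05084 − 7.743×10^-4 = 0.05007 m·K/W
ln(r₂/r₁)/(2πk) = 0.05007 ⇒ k = 0.1692/(2π·0.05007) = 0.538 W/m·K

k = 0.538 W/m·K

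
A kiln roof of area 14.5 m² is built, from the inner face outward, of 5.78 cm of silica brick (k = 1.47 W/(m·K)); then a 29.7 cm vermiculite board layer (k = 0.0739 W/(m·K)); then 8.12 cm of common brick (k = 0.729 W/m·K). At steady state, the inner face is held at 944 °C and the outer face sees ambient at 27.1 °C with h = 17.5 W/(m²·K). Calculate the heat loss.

Treat each layer as a resistance in series:
  R_silica brick = L/(kA) = 0.0578/(1.47·14.5) = 0.002712 K/W
  R_vermiculite board = L/(kA) = 0.297/(0.0739·14.5) = 0.2772 K/W
  R_common brick = L/(kA) = 0.0812/(0.729·14.5) = 0.007682 K/W
  R_conv,out = 1/(hA) = 1/(17.5·14.5) = 0.003941 K/W
ΣR = 0.002712 + 0.2772 + 0.007682 + 0.003941 = 0.2915 K/W
Q = ΔT/ΣR = (944 °C − 27.1 °C)/0.2915 = 3150 W

Q = 3150 W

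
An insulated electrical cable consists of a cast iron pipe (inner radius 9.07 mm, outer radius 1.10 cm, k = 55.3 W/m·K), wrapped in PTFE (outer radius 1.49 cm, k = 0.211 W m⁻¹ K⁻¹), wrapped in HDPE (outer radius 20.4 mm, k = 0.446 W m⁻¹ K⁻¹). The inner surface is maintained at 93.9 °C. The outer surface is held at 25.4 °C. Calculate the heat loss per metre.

Series thermal resistances, inner to outer:
  R'_cast iron = ln(0.0110/0.00907)/(2πk) = 0.1929/(2π·55.3) = 5.552×10^-4 m·K/W
  R'_PTFE = ln(0.0149/0.0110)/(2πk) = 0.3035/(2π·0.211) = 0.2289 m·K/W
  R'_HDPE = ln(0.0204/0.0149)/(2πk) = 0.3142/(2π·0.446) = 0.1121 m·K/W
ΣR = 5.552×10^-4 + 0.2289 + 0.1121 = 0.3416 m·K/W
Q' = ΔT/ΣR = (93.9 °C − 25.4 °C)/0.3416 = 201 W/m

Q' = 201 W/m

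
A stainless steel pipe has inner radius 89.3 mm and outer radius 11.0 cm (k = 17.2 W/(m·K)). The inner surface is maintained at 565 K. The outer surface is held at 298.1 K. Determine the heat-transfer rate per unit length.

Q' = 138 kW/m

Q' = 2πk·ΔT/ln(r₂/r₁) = 2π × 17.2 × 266.9 / ln(0.110/0.0893) = 1.38×10^5 W/m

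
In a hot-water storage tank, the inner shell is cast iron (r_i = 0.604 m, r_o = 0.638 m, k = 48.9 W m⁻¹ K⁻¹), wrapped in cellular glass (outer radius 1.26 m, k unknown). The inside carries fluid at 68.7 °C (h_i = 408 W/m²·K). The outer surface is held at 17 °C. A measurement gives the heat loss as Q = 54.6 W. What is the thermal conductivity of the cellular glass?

k = 0.0651 W/m·K

ΣR = ΔT/Q = |68.7 − 17|/54.6 = 0.9469 K/W
Known resistances:
  R_conv,in = 1/(4πr²h) = 1/(4π·0.604²·408) = 5.346×10^-4 K/W
  R_cast iron = (1/0.604 − 1/0.638)/(4πk) = 0.08823/(4π·48.9) = 1.436×10^-4 K/W
R_cellular glass = ΣR − ΣR_known = 0.9469 − 6.782×10^-4 = 0.9462 K/W
(1/r₁−1/r₂)/(4πk) = 0.9462 ⇒ k = 0.7737/(4π·0.9462) = 0.0651 W/m·K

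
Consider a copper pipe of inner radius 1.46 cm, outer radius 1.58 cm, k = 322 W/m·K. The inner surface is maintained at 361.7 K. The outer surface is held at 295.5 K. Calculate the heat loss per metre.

Q' = 1700 kW/m

Q' = 2πk·ΔT/ln(r₂/r₁) = 2π × 322 × 66.2 / ln(0.0158/0.0146) = 1.70×10^6 W/m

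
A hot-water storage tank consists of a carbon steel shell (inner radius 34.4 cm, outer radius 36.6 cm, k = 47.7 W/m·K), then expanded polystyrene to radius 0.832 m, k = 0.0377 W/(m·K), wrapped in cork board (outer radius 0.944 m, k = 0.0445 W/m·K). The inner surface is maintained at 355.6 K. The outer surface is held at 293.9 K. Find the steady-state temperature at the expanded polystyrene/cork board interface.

Resistance network (inner→outer):
  R_carbon steel = (1/0.344 − 1/0.366)/(4πk) = 0.1747/(4π·47.7) = 2.915×10^-4 K/W
  R_expanded polystyrene = (1/0.366 − 1/0.832)/(4πk) = 1.530/(4π·0.0377) = 3.230 K/W
  R_cork board = (1/0.832 − 1/0.944)/(4πk) = 0.1426/(4π·0.0445) = 0.2550 K/W
ΣR = 2.915×10^-4 + 3.230 + 0.2550 = 3.485 K/W
Q = ΔT/ΣR = (355.6 K − 293.9 K)/3.485 = 17.70 W
From the inner boundary to the expanded polystyrene/cork board interface, ΣR_partial = 3.230 K/W.
T_interface = T_in − Q·ΣR_partial = 355.6 K − (17.70)(3.230) = 298.4 K

T = 298.4 K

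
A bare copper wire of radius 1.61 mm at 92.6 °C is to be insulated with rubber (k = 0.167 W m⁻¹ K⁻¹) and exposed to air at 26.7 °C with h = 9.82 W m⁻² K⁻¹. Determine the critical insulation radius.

r_cr = 1.70 cm

For a cylinder, r_cr = k_ins/h = 0.167/9.82 = 0.0170 m = 1.70 cm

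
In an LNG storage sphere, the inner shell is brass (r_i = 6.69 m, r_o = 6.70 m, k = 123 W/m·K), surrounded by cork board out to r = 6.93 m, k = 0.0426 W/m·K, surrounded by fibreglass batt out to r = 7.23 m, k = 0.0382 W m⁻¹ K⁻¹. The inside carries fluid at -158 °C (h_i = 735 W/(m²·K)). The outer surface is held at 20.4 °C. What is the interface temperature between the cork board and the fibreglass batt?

Series thermal resistances, inner to outer:
  R_conv,in = 1/(4πr²h) = 1/(4π·6.69²·735) = 2.419×10^-6 K/W
  R_brass = (1/6.69 − 1/6.70)/(4πk) = 2.231×10^-4/(4π·123) = 1.443×10^-7 K/W
  R_cork board = (1/6.70 − 1/6.93)/(4πk) = 0.004954/(4π·0.0426) = 0.009253 K/W
  R_fibreglass batt = (1/6.93 − 1/7.23)/(4πk) = 0.005988/(4π·0.0382) = 0.01247 K/W
ΣR = 2.419×10^-6 + 1.443×10^-7 + 0.009253 + 0.01247 = 0.02173 K/W
Q = ΔT/ΣR = (-158 °C − 20.4 °C)/0.02173 = -8210 W
From the inner boundary to the cork board/fibreglass batt interface, ΣR_partial = 0.009256 K/W.
T_interface = T_in − Q·ΣR_partial = -158 °C − (-8210)(0.009256) = -82.0 °C

T = -82.0 °C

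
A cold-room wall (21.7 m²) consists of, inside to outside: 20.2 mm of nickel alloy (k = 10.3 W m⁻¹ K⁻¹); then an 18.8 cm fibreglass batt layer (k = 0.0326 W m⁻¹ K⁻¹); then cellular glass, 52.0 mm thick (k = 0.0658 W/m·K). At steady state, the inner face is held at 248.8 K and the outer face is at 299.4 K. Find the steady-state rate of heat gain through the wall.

Series thermal resistances, inner to outer:
  R_nickel alloy = L/(kA) = 0.0202/(10.3·21.7) = 9.038×10^-5 K/W
  R_fibreglass batt = L/(kA) = 0.188/(0.0326·21.7) = 0.2658 K/W
  R_cellular glass = L/(kA) = 0.0520/(0.0658·21.7) = 0.03642 K/W
ΣR = 9.038×10^-5 + 0.2658 + 0.03642 = 0.3023 K/W
Q = ΔT/ΣR = (248.8 K − 299.4 K)/0.3023 = -167 W
(Negative Q ⇒ heat flows inward; heat gain = 167 W.)

Q = 167 W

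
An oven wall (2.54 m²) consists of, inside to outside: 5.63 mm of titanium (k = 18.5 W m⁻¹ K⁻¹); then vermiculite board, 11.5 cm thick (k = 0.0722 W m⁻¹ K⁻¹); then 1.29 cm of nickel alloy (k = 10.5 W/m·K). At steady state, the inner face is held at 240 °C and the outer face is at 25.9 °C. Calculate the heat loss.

Treat each layer as a resistance in series:
  R_titanium = L/(kA) = 0.00563/(18.5·2.54) = 1.198×10^-4 K/W
  R_vermiculite board = L/(kA) = 0.115/(0.0722·2.54) = 0.6271 K/W
  R_nickel alloy = L/(kA) = 0.0129/(10.5·2.54) = 4.837×10^-4 K/W
ΣR = 1.198×10^-4 + 0.6271 + 4.837×10^-4 = 0.6277 K/W
Q = ΔT/ΣR = (240 °C − 25.9 °C)/0.6277 = 341 W

Q = 341 W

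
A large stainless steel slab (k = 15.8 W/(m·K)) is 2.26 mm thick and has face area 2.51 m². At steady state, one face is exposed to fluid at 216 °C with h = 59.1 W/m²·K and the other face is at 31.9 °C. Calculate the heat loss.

Q = 27.1 kW

Treat each layer as a resistance in series:
  R_conv,in = 1/(hA) = 1/(59.1·2.51) = 0.006741 K/W
  R_stainless steel = L/(kA) = 0.00226/(15.8·2.51) = 5.699×10^-5 K/W
ΣR = 0.006741 + 5.699×10^-5 = 0.006798 K/W
Q = ΔT/ΣR = (216 °C − 31.9 °C)/0.006798 = 27100 W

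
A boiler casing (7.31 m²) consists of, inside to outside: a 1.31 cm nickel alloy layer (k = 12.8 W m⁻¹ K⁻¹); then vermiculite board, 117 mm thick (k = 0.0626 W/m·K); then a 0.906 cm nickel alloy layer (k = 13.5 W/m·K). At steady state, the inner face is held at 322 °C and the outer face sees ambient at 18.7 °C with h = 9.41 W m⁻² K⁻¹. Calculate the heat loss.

Series thermal resistances, inner to outer:
  R_nickel alloy = L/(kA) = 0.0131/(12.8·7.31) = 1.400×10^-4 K/W
  R_vermiculite board = L/(kA) = 0.117/(0.0626·7.31) = 0.2557 K/W
  R_nickel alloy = L/(kA) = 0.00906/(13.5·7.31) = 9.181×10^-5 K/W
  R_conv,out = 1/(hA) = 1/(9.41·7.31) = 0.01454 K/W
ΣR = 1.400×10^-4 + 0.2557 + 9.181×10^-5 + 0.01454 = 0.2705 K/W
Q = ΔT/ΣR = (322 °C − 18.7 °C)/0.2705 = 1120 W

Q = 1120 W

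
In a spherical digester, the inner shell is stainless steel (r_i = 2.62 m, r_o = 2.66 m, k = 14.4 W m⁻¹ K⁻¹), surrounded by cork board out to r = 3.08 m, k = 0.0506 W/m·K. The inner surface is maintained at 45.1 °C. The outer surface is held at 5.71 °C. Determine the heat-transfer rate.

Q = 488 W

Resistance network (inner→outer):
  R_stainless steel = (1/2.62 − 1/2.66)/(4πk) = 0.005740/(4π·14.4) = 3.172×10^-5 K/W
  R_cork board = (1/2.66 − 1/3.08)/(4πk) = 0.05126/(4π·0.0506) = 0.08062 K/W
ΣR = 3.172×10^-5 + 0.08062 = 0.08065 K/W
Q = ΔT/ΣR = (45.1 °C − 5.71 °C)/0.08065 = 488 W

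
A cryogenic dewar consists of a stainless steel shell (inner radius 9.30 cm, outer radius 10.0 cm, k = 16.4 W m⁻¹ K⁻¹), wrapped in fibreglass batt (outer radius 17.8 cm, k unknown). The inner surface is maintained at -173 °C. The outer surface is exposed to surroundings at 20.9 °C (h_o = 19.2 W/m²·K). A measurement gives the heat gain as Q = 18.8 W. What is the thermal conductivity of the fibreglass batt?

ΣR = ΔT/Q = |-173 − 20.9|/18.8 = 10.31 K/W
Known resistances:
  R_stainless steel = (1/0.0930 − 1/0.100)/(4πk) = 0.7527/(4π·16.4) = 0.003652 K/W
  R_conv,out = 1/(4πr²h) = 1/(4π·0.178²·19.2) = 0.1308 K/W
R_fibreglass batt = ΣR − ΣR_known = 10.31 − 0.1345 = 10.18 K/W
(1/r₁−1/r₂)/(4πk) = 10.18 ⇒ k = 4.382/(4π·10.18) = 0.0343 W/m·K

k = 0.0343 W/m·K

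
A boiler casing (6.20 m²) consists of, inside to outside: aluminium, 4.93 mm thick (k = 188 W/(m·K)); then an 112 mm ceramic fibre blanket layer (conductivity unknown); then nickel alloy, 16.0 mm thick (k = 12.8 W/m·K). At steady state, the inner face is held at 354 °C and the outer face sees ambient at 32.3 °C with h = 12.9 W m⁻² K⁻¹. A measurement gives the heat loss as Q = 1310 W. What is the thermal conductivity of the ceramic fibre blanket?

k = 0.0776 W/m·K

ΣR = ΔT/Q = |354 − 32.3|/1310 = 0.2456 K/W
Known resistances:
  R_aluminium = L/(kA) = 0.00493/(188·6.20) = 4.230×10^-6 K/W
  R_nickel alloy = L/(kA) = 0.0160/(12.8·6.20) = 2.016×10^-4 K/W
  R_conv,out = 1/(hA) = 1/(12.9·6.20) = 0.01250 K/W
R_ceramic fibre blanket = ΣR − ΣR_known = 0.2456 − 0.01271 = 0.2329 K/W
L/(kA) = 0.2329 ⇒ k = 0.112/(0.2329·6.20) = 0.0776 W/m·K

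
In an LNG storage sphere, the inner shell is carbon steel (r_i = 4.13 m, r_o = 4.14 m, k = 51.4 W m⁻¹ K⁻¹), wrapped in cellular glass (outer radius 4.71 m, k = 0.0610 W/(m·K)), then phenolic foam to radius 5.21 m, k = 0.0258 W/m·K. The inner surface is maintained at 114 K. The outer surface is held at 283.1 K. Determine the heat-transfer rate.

Q = 1670 W

Treat each layer as a resistance in series:
  R_carbon steel = (1/4.13 − 1/4.14)/(4πk) = 5.849×10^-4/(4π·51.4) = 9.055×10^-7 K/W
  R_cellular glass = (1/4.14 − 1/4.71)/(4πk) = 0.02923/(4π·0.0610) = 0.03813 K/W
  R_phenolic foam = (1/4.71 − 1/5.21)/(4πk) = 0.02038/(4π·0.0258) = 0.06285 K/W
ΣR = 9.055×10^-7 + 0.03813 + 0.06285 = 0.1010 K/W
Q = ΔT/ΣR = (114 K − 283.1 K)/0.1010 = -1670 W
(Negative Q ⇒ heat flows inward; heat gain = 1670 W.)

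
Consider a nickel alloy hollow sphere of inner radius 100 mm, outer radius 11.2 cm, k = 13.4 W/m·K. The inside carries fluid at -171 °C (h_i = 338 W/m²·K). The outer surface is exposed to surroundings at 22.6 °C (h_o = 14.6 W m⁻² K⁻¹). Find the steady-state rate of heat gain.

Q = 417 W

Resistance network (inner→outer):
  R_conv,in = 1/(4πr²h) = 1/(4π·0.100²·338) = 0.02354 K/W
  R_nickel alloy = (1/0.100 − 1/0.112)/(4πk) = 1.071/(4π·13.4) = 0.006363 K/W
  R_conv,out = 1/(4πr²h) = 1/(4π·0.112²·14.6) = 0.4345 K/W
ΣR = 0.02354 + 0.006363 + 0.4345 = 0.4644 K/W
Q = ΔT/ΣR = (-171 °C − 22.6 °C)/0.4644 = -417 W
(Negative Q ⇒ heat flows inward; heat gain = 417 W.)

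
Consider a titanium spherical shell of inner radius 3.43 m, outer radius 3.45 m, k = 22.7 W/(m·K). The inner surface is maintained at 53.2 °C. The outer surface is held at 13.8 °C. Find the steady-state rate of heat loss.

Q = 4πk·ΔT/(1/r₁ − 1/r₂) = 4π × 22.7 × 39.4 / (1/3.43 − 1/3.45) = 6.65×10^6 W

Q = 6.65×10^6 W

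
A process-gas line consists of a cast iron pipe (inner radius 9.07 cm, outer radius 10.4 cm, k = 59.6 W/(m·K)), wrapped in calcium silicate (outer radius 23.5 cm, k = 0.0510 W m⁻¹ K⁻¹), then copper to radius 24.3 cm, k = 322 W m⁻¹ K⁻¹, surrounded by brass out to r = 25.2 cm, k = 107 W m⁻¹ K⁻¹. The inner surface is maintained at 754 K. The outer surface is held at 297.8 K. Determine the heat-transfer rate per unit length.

Q' = 179 W/m

Series thermal resistances, inner to outer:
  R'_cast iron = ln(0.104/0.0907)/(2πk) = 0.1368/(2π·59.6) = 3.654×10^-4 m·K/W
  R'_calcium silicate = ln(0.235/0.104)/(2πk) = 0.8152/(2π·0.0510) = 2.544 m·K/W
  R'_copper = ln(0.243/0.235)/(2πk) = 0.03348/(2π·322) = 1.655×10^-5 m·K/W
  R'_brass = ln(0.252/0.243)/(2πk) = 0.03637/(2π·107) = 5.409×10^-5 m·K/W
ΣR = 3.654×10^-4 + 2.544 + 1.655×10^-5 + 5.409×10^-5 = 2.544 m·K/W
Q' = ΔT/ΣR = (754 K − 297.8 K)/2.544 = 179 W/m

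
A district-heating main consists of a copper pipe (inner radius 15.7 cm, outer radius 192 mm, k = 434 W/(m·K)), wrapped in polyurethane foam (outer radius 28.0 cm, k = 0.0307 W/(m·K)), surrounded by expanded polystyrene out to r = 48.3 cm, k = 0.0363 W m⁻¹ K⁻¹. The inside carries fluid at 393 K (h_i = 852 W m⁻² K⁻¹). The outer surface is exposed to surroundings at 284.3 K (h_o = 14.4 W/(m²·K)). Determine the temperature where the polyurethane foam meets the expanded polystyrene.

T = 344.3 K

Treat each layer as a resistance in series:
  R'_conv,in = 1/(2πr h) = 1/(2π·0.157·852) = 0.001190 m·K/W
  R'_copper = ln(0.192/0.157)/(2πk) = 0.2012/(2π·434) = 7.380×10^-5 m·K/W
  R'_polyurethane foam = ln(0.280/0.192)/(2πk) = 0.3773/(2π·0.0307) = 1.956 m·K/W
  R'_expanded polystyrene = ln(0.483/0.280)/(2πk) = 0.5452/(2π·0.0363) = 2.391 m·K/W
  R'_conv,out = 1/(2πr h) = 1/(2π·0.483·14.4) = 0.02288 m·K/W
ΣR = 0.001190 + 7.380×10^-5 + 1.956 + 2.391 + 0.02288 = 4.371 m·K/W
Q' = ΔT/ΣR = (393 K − 284.3 K)/4.371 = 24.87 W/m
From the inner boundary to the polyurethane foam/expanded polystyrene interface, ΣR_partial = 1.957 m·K/W.
T_interface = T_in − Q'·ΣR_partial = 393 K − (24.87)(1.957) = 344.3 K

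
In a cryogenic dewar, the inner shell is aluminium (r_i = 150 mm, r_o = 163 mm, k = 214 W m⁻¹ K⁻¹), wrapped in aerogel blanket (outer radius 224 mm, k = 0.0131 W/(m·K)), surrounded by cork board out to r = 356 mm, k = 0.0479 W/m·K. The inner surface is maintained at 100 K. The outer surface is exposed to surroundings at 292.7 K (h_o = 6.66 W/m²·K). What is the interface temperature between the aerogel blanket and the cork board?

T = 250.5 K

Series thermal resistances, inner to outer:
  R_aluminium = (1/0.150 − 1/0.163)/(4πk) = 0.5317/(4π·214) = 1.977×10^-4 K/W
  R_aerogel blanket = (1/0.163 − 1/0.224)/(4πk) = 1.671/(4π·0.0131) = 10.15 K/W
  R_cork board = (1/0.224 − 1/0.356)/(4πk) = 1.655/(4π·0.0479) = 2.750 K/W
  R_conv,out = 1/(4πr²h) = 1/(4π·0.356²·6.66) = 0.09428 K/W
ΣR = 1.977×10^-4 + 10.15 + 2.750 + 0.09428 = 12.99 K/W
Q = ΔT/ΣR = (100 K − 292.7 K)/12.99 = -14.83 W
From the inner boundary to the aerogel blanket/cork board interface, ΣR_partial = 10.15 K/W.
T_interface = T_in − Q·ΣR_partial = 100 K − (-14.83)(10.15) = 250.5 K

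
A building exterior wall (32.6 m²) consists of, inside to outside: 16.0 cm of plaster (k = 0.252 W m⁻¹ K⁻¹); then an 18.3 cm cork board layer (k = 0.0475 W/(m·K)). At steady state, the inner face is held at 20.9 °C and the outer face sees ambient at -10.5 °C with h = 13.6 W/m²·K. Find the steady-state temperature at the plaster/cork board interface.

T = 16.5 °C

Resistance network (inner→outer):
  R_plaster = L/(kA) = 0.160/(0.252·32.6) = 0.01948 K/W
  R_cork board = L/(kA) = 0.183/(0.0475·32.6) = 0.1182 K/W
  R_conv,out = 1/(hA) = 1/(13.6·32.6) = 0.002256 K/W
ΣR = 0.01948 + 0.1182 + 0.002256 = 0.1399 K/W
Q = ΔT/ΣR = (20.9 °C − -10.5 °C)/0.1399 = 224.4 W
From the inner boundary to the plaster/cork board interface, ΣR_partial = 0.01948 K/W.
T_interface = T_in − Q·ΣR_partial = 20.9 °C − (224.4)(0.01948) = 16.5 °C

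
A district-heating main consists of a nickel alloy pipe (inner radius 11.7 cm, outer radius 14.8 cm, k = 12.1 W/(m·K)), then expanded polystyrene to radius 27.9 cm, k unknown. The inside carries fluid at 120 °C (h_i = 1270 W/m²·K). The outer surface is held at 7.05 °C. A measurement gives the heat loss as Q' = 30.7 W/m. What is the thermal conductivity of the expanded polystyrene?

ΣR = ΔT/Q' = |120 − 7.05|/30.7 = 3.679 m·K/W
Known resistances:
  R'_conv,in = 1/(2πr h) = 1/(2π·0.117·1270) = 0.001071 m·K/W
  R'_nickel alloy = ln(0.148/0.117)/(2πk) = 0.2350/(2π·12.1) = 0.003092 m·K/W
R_expanded polystyrene = ΣR − ΣR_known = 3.679 − 0.004163 = 3.675 m·K/W
ln(r₂/r₁)/(2πk) = 3.675 ⇒ k = 0.6340/(2π·3.675) = 0.0275 W/m·K

k = 0.0275 W/m·K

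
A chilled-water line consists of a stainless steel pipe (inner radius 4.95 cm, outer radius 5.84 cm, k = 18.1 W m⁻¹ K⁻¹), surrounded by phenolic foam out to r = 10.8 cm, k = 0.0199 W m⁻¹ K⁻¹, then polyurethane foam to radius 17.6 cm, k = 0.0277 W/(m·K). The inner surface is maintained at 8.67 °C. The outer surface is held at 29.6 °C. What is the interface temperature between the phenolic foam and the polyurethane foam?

Series thermal resistances, inner to outer:
  R'_stainless steel = ln(0.0584/0.0495)/(2πk) = 0.1653/(2π·18.1) = 0.001454 m·K/W
  R'_phenolic foam = ln(0.108/0.0584)/(2πk) = 0.6148/(2π·0.0199) = 4.917 m·K/W
  R'_polyurethane foam = ln(0.176/0.108)/(2πk) = 0.4884/(2π·0.0277) = 2.806 m·K/W
ΣR = 0.001454 + 4.917 + 2.806 = 7.724 m·K/W
Q' = ΔT/ΣR = (8.67 °C − 29.6 °C)/7.724 = -2.710 W/m
From the inner boundary to the phenolic foam/polyurethane foam interface, ΣR_partial = 4.918 m·K/W.
T_interface = T_in − Q'·ΣR_partial = 8.67 °C − (-2.710)(4.918) = 22.0 °C

T = 22.0 °C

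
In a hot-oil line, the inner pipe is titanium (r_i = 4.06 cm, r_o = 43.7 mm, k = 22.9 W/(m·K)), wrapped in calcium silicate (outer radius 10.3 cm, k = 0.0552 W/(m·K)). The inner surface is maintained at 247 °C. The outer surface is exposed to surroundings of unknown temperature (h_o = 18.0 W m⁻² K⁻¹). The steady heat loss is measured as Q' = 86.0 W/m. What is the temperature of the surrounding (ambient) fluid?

Sum the resistances:
  R'_titanium = ln(0.0437/0.0406)/(2πk) = 0.07358/(2π·22.9) = 5.114×10^-4 m·K/W
  R'_calcium silicate = ln(0.103/0.0437)/(2πk) = 0.8574/(2π·0.0552) = 2.472 m·K/W
  R'_conv,out = 1/(2πr h) = 1/(2π·0.103·18.0) = 0.08584 m·K/W
ΣR = 2.558 m·K/W
ΔT = Q'·ΣR = 86.0 × 2.558 = 220.0 K
Heat flows outward, so T_out = T_in − ΔT = 247 − 220.0 = 27.0 °C

T_out = 27.0 °C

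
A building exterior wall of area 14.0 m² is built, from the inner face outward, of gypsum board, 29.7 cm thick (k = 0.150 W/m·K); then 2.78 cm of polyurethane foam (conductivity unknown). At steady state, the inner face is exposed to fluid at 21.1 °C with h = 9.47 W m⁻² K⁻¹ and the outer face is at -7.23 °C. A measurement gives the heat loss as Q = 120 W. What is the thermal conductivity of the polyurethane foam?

ΣR = ΔT/Q = |21.1 − -7.23|/120 = 0.2361 K/W
Known resistances:
  R_conv,in = 1/(hA) = 1/(9.47·14.0) = 0.007543 K/W
  R_gypsum board = L/(kA) = 0.297/(0.150·14.0) = 0.1414 K/W
R_polyurethane foam = ΣR − ΣR_known = 0.2361 − 0.1489 = 0.08720 K/W
L/(kA) = 0.08720 ⇒ k = 0.0278/(0.08720·14.0) = 0.0228 W/m·K

k = 0.0228 W/m·K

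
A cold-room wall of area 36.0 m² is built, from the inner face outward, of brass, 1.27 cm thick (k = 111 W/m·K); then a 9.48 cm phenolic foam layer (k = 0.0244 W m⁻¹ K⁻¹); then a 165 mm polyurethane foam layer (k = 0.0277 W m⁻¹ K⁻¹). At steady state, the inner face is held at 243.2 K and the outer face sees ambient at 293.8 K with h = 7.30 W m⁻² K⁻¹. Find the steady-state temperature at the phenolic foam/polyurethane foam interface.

Treat each layer as a resistance in series:
  R_brass = L/(kA) = 0.0127/(111·36.0) = 3.178×10^-6 K/W
  R_phenolic foam = L/(kA) = 0.0948/(0.0244·36.0) = 0.1079 K/W
  R_polyurethane foam = L/(kA) = 0.165/(0.0277·36.0) = 0.1655 K/W
  R_conv,out = 1/(hA) = 1/(7.30·36.0) = 0.003805 K/W
ΣR = 3.178×10^-6 + 0.1079 + 0.1655 + 0.003805 = 0.2772 K/W
Q = ΔT/ΣR = (243.2 K − 293.8 K)/0.2772 = -182.5 W
From the inner boundary to the phenolic foam/polyurethane foam interface, ΣR_partial = 0.1079 K/W.
T_interface = T_in − Q·ΣR_partial = 243.2 K − (-182.5)(0.1079) = 262.9 K

T = 262.9 K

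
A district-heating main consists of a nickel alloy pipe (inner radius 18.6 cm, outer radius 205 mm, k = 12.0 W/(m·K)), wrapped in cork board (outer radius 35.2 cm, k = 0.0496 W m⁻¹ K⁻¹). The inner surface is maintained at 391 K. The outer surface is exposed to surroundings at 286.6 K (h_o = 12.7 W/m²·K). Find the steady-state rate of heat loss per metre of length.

Treat each layer as a resistance in series:
  R'_nickel alloy = ln(0.205/0.186)/(2πk) = 0.09726/(2π·12.0) = 0.001290 m·K/W
  R'_cork board = ln(0.352/0.205)/(2πk) = 0.5406/(2π·0.0496) = 1.735 m·K/W
  R'_conv,out = 1/(2πr h) = 1/(2π·0.352·12.7) = 0.03560 m·K/W
ΣR = 0.001290 + 1.735 + 0.03560 = 1.772 m·K/W
Q' = ΔT/ΣR = (391 K − 286.6 K)/1.772 = 58.9 W/m

Q' = 58.9 W/m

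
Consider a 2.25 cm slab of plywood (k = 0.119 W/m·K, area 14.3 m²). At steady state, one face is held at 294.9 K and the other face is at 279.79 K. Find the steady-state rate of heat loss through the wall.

Q = kA·ΔT/L = 0.119 × 14.3 × |294.9 K − 279.79 K| / 0.0225 = 1140 W

Q = 1140 W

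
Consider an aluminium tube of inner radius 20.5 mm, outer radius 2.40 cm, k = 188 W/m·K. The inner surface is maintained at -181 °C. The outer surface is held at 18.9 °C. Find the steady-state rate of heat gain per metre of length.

Q' = 1.50×10^6 W/m

Q' = 2πk·ΔT/ln(r₂/r₁) = 2π × 188 × 199.9 / ln(0.0240/0.0205) = 1.50×10^6 W/m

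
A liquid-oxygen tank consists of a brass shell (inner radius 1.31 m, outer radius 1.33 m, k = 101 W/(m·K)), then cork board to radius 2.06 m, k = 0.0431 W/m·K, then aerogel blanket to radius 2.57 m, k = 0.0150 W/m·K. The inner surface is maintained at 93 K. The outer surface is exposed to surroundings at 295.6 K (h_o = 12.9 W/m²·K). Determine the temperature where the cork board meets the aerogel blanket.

Resistance network (inner→outer):
  R_brass = (1/1.31 − 1/1.33)/(4πk) = 0.01148/(4π·101) = 9.044×10^-6 K/W
  R_cork board = (1/1.33 − 1/2.06)/(4πk) = 0.2664/(4π·0.0431) = 0.4919 K/W
  R_aerogel blanket = (1/2.06 − 1/2.57)/(4πk) = 0.09633/(4π·0.0150) = 0.5111 K/W
  R_conv,out = 1/(4πr²h) = 1/(4π·2.57²·12.9) = 9.340×10^-4 K/W
ΣR = 9.044×10^-6 + 0.4919 + 0.5111 + 9.340×10^-4 = 1.004 K/W
Q = ΔT/ΣR = (93 K − 295.6 K)/1.004 = -201.8 W
From the inner boundary to the cork board/aerogel blanket interface, ΣR_partial = 0.4919 K/W.
T_interface = T_in − Q·ΣR_partial = 93 K − (-201.8)(0.4919) = 192.3 K

T = 192.3 K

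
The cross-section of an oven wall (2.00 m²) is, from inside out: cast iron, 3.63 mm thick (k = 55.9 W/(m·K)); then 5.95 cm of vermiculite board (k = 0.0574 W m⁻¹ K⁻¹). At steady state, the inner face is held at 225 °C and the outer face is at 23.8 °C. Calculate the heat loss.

Series thermal resistances, inner to outer:
  R_cast iron = L/(kA) = 0.00363/(55.9·2.00) = 3.247×10^-5 K/W
  R_vermiculite board = L/(kA) = 0.0595/(0.0574·2.00) = 0.5183 K/W
ΣR = 3.247×10^-5 + 0.5183 = 0.5183 K/W
Q = ΔT/ΣR = (225 °C − 23.8 °C)/0.5183 = 388 W

Q = 388 W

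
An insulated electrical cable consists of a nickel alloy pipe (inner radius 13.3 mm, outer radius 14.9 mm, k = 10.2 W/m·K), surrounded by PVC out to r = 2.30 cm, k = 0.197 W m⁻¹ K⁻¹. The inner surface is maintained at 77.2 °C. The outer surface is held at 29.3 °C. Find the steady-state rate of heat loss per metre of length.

Resistance network (inner→outer):
  R'_nickel alloy = ln(0.0149/0.0133)/(2πk) = 0.1136/(2π·10.2) = 0.001773 m·K/W
  R'_PVC = ln(0.0230/0.0149)/(2πk) = 0.4341/(2π·0.197) = 0.3507 m·K/W
ΣR = 0.001773 + 0.3507 = 0.3525 m·K/W
Q' = ΔT/ΣR = (77.2 °C − 29.3 °C)/0.3525 = 136 W/m

Q' = 136 W/m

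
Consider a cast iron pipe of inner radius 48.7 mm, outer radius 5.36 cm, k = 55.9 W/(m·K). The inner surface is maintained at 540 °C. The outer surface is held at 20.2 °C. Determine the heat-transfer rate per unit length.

Q' = 1900 kW/m

Q' = 2πk·ΔT/ln(r₂/r₁) = 2π × 55.9 × 519.8 / ln(0.0536/0.0487) = 1.90×10^6 W/m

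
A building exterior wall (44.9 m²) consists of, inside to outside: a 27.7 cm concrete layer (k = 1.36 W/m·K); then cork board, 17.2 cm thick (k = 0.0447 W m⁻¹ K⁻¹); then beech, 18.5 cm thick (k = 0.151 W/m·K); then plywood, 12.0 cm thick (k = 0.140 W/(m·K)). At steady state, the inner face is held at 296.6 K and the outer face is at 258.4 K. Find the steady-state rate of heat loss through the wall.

Resistance network (inner→outer):
  R_concrete = L/(kA) = 0.277/(1.36·44.9) = 0.004536 K/W
  R_cork board = L/(kA) = 0.172/(0.0447·44.9) = 0.08570 K/W
  R_beech = L/(kA) = 0.185/(0.151·44.9) = 0.02729 K/W
  R_plywood = L/(kA) = 0.120/(0.140·44.9) = 0.01909 K/W
ΣR = 0.004536 + 0.08570 + 0.02729 + 0.01909 = 0.1366 K/W
Q = ΔT/ΣR = (296.6 K − 258.4 K)/0.1366 = 280 W

Q = 280 W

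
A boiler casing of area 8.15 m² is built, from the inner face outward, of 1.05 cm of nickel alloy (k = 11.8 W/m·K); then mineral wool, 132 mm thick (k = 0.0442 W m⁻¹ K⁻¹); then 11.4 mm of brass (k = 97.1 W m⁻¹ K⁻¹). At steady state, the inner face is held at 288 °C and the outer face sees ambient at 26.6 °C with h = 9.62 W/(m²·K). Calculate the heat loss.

Treat each layer as a resistance in series:
  R_nickel alloy = L/(kA) = 0.0105/(11.8·8.15) = 1.092×10^-4 K/W
  R_mineral wool = L/(kA) = 0.132/(0.0442·8.15) = 0.3664 K/W
  R_brass = L/(kA) = 0.0114/(97.1·8.15) = 1.441×10^-5 K/W
  R_conv,out = 1/(hA) = 1/(9.62·8.15) = 0.01275 K/W
ΣR = 1.092×10^-4 + 0.3664 + 1.441×10^-5 + 0.01275 = 0.3793 K/W
Q = ΔT/ΣR = (288 °C − 26.6 °C)/0.3793 = 689 W

Q = 689 W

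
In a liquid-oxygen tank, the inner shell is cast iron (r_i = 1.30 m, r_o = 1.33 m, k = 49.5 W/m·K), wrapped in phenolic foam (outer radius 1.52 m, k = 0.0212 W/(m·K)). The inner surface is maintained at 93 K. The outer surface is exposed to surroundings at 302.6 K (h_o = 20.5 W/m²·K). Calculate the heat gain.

Q = 591 W

Treat each layer as a resistance in series:
  R_cast iron = (1/1.30 − 1/1.33)/(4πk) = 0.01735/(4π·49.5) = 2.789×10^-5 K/W
  R_phenolic foam = (1/1.33 − 1/1.52)/(4πk) = 0.09398/(4π·0.0212) = 0.3528 K/W
  R_conv,out = 1/(4πr²h) = 1/(4π·1.52²·20.5) = 0.001680 K/W
ΣR = 2.789×10^-5 + 0.3528 + 0.001680 = 0.3545 K/W
Q = ΔT/ΣR = (93 K − 302.6 K)/0.3545 = -591 W
(Negative Q ⇒ heat flows inward; heat gain = 591 W.)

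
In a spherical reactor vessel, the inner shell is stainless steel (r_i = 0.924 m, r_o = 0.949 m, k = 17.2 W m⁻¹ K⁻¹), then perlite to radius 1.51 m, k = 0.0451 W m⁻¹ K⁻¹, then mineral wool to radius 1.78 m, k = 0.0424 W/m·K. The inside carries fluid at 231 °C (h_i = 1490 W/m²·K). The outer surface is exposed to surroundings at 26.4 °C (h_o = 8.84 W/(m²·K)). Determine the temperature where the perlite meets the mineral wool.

T = 70.8 °C

Resistance network (inner→outer):
  R_conv,in = 1/(4πr²h) = 1/(4π·0.924²·1490) = 6.255×10^-5 K/W
  R_stainless steel = (1/0.924 − 1/0.949)/(4πk) = 0.02851/(4π·17.2) = 1.319×10^-4 K/W
  R_perlite = (1/0.949 − 1/1.51)/(4πk) = 0.3915/(4π·0.0451) = 0.6908 K/W
  R_mineral wool = (1/1.51 − 1/1.78)/(4πk) = 0.1005/(4π·0.0424) = 0.1885 K/W
  R_conv,out = 1/(4πr²h) = 1/(4π·1.78²·8.84) = 0.002841 K/W
ΣR = 6.255×10^-5 + 1.319×10^-4 + 0.6908 + 0.1885 + 0.002841 = 0.8823 K/W
Q = ΔT/ΣR = (231 °C − 26.4 °C)/0.8823 = 231.9 W
From the inner boundary to the perlite/mineral wool interface, ΣR_partial = 0.6910 K/W.
T_interface = T_in − Q·ΣR_partial = 231 °C − (231.9)(0.6910) = 70.8 °C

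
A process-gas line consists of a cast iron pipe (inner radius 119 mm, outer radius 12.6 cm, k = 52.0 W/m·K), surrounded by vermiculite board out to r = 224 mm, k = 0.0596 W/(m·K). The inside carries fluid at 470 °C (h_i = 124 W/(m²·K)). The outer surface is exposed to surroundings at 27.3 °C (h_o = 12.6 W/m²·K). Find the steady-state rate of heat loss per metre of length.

Resistance network (inner→outer):
  R'_conv,in = 1/(2πr h) = 1/(2π·0.119·124) = 0.01079 m·K/W
  R'_cast iron = ln(0.126/0.119)/(2πk) = 0.05716/(2π·52.0) = 1.749×10^-4 m·K/W
  R'_vermiculite board = ln(0.224/0.126)/(2πk) = 0.5754/(2π·0.0596) = 1.536 m·K/W
  R'_conv,out = 1/(2πr h) = 1/(2π·0.224·12.6) = 0.05639 m·K/W
ΣR = 0.01079 + 1.749×10^-4 + 1.536 + 0.05639 = 1.603 m·K/W
Q' = ΔT/ΣR = (470 °C − 27.3 °C)/1.603 = 276 W/m

Q' = 276 W/m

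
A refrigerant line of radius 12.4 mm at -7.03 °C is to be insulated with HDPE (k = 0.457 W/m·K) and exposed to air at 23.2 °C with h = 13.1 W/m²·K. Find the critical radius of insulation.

r_cr = 3.49 cm

For a cylinder, r_cr = k_ins/h = 0.457/13.1 = 0.0349 m = 3.49 cm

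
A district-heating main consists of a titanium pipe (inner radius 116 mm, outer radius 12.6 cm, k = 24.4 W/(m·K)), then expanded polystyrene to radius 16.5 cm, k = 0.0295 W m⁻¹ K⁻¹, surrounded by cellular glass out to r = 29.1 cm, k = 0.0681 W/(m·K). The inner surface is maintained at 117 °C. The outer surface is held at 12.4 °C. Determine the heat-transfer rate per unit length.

Treat each layer as a resistance in series:
  R'_titanium = ln(0.126/0.116)/(2πk) = 0.08269/(2π·24.4) = 5.394×10^-4 m·K/W
  R'_expanded polystyrene = ln(0.165/0.126)/(2πk) = 0.2697/(2π·0.0295) = 1.455 m·K/W
  R'_cellular glass = ln(0.291/0.165)/(2πk) = 0.5674/(2π·0.0681) = 1.326 m·K/W
ΣR = 5.394×10^-4 + 1.455 + 1.326 = 2.782 m·K/W
Q' = ΔT/ΣR = (117 °C − 12.4 °C)/2.782 = 37.6 W/m

Q' = 37.6 W/m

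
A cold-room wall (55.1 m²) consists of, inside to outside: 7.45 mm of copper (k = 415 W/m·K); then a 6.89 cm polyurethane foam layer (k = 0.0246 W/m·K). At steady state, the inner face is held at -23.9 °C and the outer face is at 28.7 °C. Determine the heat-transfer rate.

Q = 1030 W

Treat each layer as a resistance in series:
  R_copper = L/(kA) = 0.00745/(415·55.1) = 3.258×10^-7 K/W
  R_polyurethane foam = L/(kA) = 0.0689/(0.0246·55.1) = 0.05083 K/W
ΣR = 3.258×10^-7 + 0.05083 = 0.05083 K/W
Q = ΔT/ΣR = (-23.9 °C − 28.7 °C)/0.05083 = -1030 W
(Negative Q ⇒ heat flows inward; heat gain = 1030 W.)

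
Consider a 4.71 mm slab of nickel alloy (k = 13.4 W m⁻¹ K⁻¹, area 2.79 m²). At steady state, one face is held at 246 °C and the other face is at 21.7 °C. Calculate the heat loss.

Q = kA·ΔT/L = 13.4 × 2.79 × |246 °C − 21.7 °C| / 0.00471 = 1.78×10^6 W

Q = 1780 kW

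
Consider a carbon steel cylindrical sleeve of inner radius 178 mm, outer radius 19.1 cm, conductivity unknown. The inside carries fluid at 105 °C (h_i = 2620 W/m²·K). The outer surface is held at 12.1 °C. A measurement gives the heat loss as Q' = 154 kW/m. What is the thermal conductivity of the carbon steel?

ΣR = ΔT/Q' = |105 − 12.1|/1.54×10^5 = 6.032×10^-4 m·K/W
Known resistances:
  R'_conv,in = 1/(2πr h) = 1/(2π·0.178·2620) = 3.413×10^-4 m·K/W
R_carbon steel = ΣR − ΣR_known = 6.032×10^-4 − 3.413×10^-4 = 2.619×10^-4 m·K/W
ln(r₂/r₁)/(2πk) = 2.619×10^-4 ⇒ k = 0.07049/(2π·2.619×10^-4) = 42.8 W/m·K

k = 42.8 W/m·K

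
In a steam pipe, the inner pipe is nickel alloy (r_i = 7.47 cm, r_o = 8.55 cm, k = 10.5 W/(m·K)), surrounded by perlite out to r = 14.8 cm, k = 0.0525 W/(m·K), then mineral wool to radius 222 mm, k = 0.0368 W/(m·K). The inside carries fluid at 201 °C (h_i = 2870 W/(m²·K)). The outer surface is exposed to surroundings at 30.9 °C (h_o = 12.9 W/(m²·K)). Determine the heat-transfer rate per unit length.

Series thermal resistances, inner to outer:
  R'_conv,in = 1/(2πr h) = 1/(2π·0.0747·2870) = 7.424×10^-4 m·K/W
  R'_nickel alloy = ln(0.0855/0.0747)/(2πk) = 0.1350/(2π·10.5) = 0.002047 m·K/W
  R'_perlite = ln(0.148/0.0855)/(2πk) = 0.5487/(2π·0.0525) = 1.663 m·K/W
  R'_mineral wool = ln(0.222/0.148)/(2πk) = 0.4055/(2π·0.0368) = 1.754 m·K/W
  R'_conv,out = 1/(2πr h) = 1/(2π·0.222·12.9) = 0.05557 m·K/W
ΣR = 7.424×10^-4 + 0.002047 + 1.663 + 1.754 + 0.05557 = 3.475 m·K/W
Q' = ΔT/ΣR = (201 °C − 30.9 °C)/3.475 = 48.9 W/m

Q' = 48.9 W/m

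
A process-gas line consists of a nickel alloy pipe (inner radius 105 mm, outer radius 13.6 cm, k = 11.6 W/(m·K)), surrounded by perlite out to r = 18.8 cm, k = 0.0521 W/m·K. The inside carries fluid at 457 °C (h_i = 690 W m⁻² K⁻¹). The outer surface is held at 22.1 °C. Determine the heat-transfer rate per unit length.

Q' = 437 W/m

Treat each layer as a resistance in series:
  R'_conv,in = 1/(2πr h) = 1/(2π·0.105·690) = 0.002197 m·K/W
  R'_nickel alloy = ln(0.136/0.105)/(2πk) = 0.2587/(2π·11.6) = 0.003549 m·K/W
  R'_perlite = ln(0.188/0.136)/(2πk) = 0.3238/(2π·0.0521) = 0.9891 m·K/W
ΣR = 0.002197 + 0.003549 + 0.9891 = 0.9948 m·K/W
Q' = ΔT/ΣR = (457 °C − 22.1 °C)/0.9948 = 437 W/m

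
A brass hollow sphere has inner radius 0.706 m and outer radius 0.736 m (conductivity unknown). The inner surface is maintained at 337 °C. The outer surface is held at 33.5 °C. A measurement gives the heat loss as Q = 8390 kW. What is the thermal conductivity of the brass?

k = 127 W/m·K

ΣR = ΔT/Q = |337 − 33.5|/8.39×10^6 = 3.617×10^-5 K/W
(1/r₁−1/r₂)/(4πk) = 3.617×10^-5 ⇒ k = 0.05773/(4π·3.617×10^-5) = 127 W/m·K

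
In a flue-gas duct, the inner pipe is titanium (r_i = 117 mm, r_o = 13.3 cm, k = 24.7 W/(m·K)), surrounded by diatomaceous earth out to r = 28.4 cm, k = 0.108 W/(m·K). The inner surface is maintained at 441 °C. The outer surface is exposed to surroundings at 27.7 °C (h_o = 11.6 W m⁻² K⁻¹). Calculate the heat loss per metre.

Resistance network (inner→outer):
  R'_titanium = ln(0.133/0.117)/(2πk) = 0.1282/(2π·24.7) = 8.259×10^-4 m·K/W
  R'_diatomaceous earth = ln(0.284/0.133)/(2πk) = 0.7586/(2π·0.108) = 1.118 m·K/W
  R'_conv,out = 1/(2πr h) = 1/(2π·0.284·11.6) = 0.04831 m·K/W
ΣR = 8.259×10^-4 + 1.118 + 0.04831 = 1.167 m·K/W
Q' = ΔT/ΣR = (441 °C − 27.7 °C)/1.167 = 354 W/m

Q' = 354 W/m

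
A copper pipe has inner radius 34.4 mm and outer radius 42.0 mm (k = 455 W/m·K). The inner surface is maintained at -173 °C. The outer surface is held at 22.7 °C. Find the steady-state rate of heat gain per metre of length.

Q' = 2πk·ΔT/ln(r₂/r₁) = 2π × 455 × 195.7 / ln(0.0420/0.0344) = 2.80×10^6 W/m

Q' = 2800 kW/m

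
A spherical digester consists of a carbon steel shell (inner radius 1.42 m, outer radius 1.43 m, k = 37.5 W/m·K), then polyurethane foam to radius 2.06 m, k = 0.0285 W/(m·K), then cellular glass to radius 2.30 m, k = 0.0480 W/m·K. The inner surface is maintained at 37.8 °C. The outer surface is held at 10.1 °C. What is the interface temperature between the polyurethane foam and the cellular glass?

T = 13.5 °C

Resistance network (inner→outer):
  R_carbon steel = (1/1.42 − 1/1.43)/(4πk) = 0.004925/(4π·37.5) = 1.045×10^-5 K/W
  R_polyurethane foam = (1/1.43 − 1/2.06)/(4πk) = 0.2139/(4π·0.0285) = 0.5971 K/W
  R_cellular glass = (1/2.06 − 1/2.30)/(4πk) = 0.05065/(4π·0.0480) = 0.08398 K/W
ΣR = 1.045×10^-5 + 0.5971 + 0.08398 = 0.6811 K/W
Q = ΔT/ΣR = (37.8 °C − 10.1 °C)/0.6811 = 40.67 W
From the inner boundary to the polyurethane foam/cellular glass interface, ΣR_partial = 0.5971 K/W.
T_interface = T_in − Q·ΣR_partial = 37.8 °C − (40.67)(0.5971) = 13.5 °C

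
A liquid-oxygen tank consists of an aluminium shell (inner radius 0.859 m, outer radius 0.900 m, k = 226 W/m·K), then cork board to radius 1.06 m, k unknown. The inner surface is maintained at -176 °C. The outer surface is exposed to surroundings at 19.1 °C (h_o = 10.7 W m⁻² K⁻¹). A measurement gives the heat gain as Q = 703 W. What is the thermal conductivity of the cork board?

k = 0.0493 W/m·K

ΣR = ΔT/Q = |-176 − 19.1|/703 = 0.2775 K/W
Known resistances:
  R_aluminium = (1/0.859 − 1/0.900)/(4πk) = 0.05303/(4π·226) = 1.867×10^-5 K/W
  R_conv,out = 1/(4πr²h) = 1/(4π·1.06²·10.7) = 0.006619 K/W
R_cork board = ΣR − ΣR_known = 0.2775 − 0.006638 = 0.2709 K/W
(1/r₁−1/r₂)/(4πk) = 0.2709 ⇒ k = 0.1677/(4π·0.2709) = 0.0493 W/m·K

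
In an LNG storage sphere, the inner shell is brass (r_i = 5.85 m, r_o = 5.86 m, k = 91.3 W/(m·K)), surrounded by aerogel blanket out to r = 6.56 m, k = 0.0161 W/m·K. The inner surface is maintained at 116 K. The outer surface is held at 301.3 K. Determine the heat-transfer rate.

Resistance network (inner→outer):
  R_brass = (1/5.85 − 1/5.86)/(4πk) = 2.917×10^-4/(4π·91.3) = 2.543×10^-7 K/W
  R_aerogel blanket = (1/5.86 − 1/6.56)/(4πk) = 0.01821/(4π·0.0161) = 0.09000 K/W
ΣR = 2.543×10^-7 + 0.09000 = 0.09000 K/W
Q = ΔT/ΣR = (116 K − 301.3 K)/0.09000 = -2060 W
(Negative Q ⇒ heat flows inward; heat gain = 2060 W.)

Q = 2.06 kW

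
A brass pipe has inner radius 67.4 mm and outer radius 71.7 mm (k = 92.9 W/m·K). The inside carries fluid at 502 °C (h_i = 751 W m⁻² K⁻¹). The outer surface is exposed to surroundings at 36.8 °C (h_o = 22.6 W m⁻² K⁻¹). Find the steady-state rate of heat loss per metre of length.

Treat each layer as a resistance in series:
  R'_conv,in = 1/(2πr h) = 1/(2π·0.0674·751) = 0.003144 m·K/W
  R'_brass = ln(0.0717/0.0674)/(2πk) = 0.06185/(2π·92.9) = 1.060×10^-4 m·K/W
  R'_conv,out = 1/(2πr h) = 1/(2π·0.0717·22.6) = 0.09822 m·K/W
ΣR = 0.003144 + 1.060×10^-4 + 0.09822 = 0.1015 m·K/W
Q' = ΔT/ΣR = (502 °C − 36.8 °C)/0.1015 = 4580 W/m

Q' = 4.58 kW/m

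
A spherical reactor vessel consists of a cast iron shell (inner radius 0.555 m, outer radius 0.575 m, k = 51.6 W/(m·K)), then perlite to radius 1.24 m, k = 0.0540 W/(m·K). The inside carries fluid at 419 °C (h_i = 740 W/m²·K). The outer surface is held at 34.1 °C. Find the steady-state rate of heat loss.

Series thermal resistances, inner to outer:
  R_conv,in = 1/(4πr²h) = 1/(4π·0.555²·740) = 3.491×10^-4 K/W
  R_cast iron = (1/0.555 − 1/0.575)/(4πk) = 0.06267/(4π·51.6) = 9.665×10^-5 K/W
  R_perlite = (1/0.575 − 1/1.24)/(4πk) = 0.9327/(4π·0.0540) = 1.374 K/W
ΣR = 3.491×10^-4 + 9.665×10^-5 + 1.374 = 1.374 K/W
Q = ΔT/ΣR = (419 °C − 34.1 °C)/1.374 = 280 W

Q = 280 W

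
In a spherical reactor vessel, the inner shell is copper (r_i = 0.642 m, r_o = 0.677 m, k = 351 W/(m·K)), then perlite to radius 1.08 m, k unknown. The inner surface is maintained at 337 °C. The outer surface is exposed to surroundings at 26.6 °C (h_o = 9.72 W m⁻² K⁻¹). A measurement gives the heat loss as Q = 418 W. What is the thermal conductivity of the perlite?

k = 0.0596 W/m·K

ΣR = ΔT/Q = |337 − 26.6|/418 = 0.7426 K/W
Known resistances:
  R_copper = (1/0.642 − 1/0.677)/(4πk) = 0.08053/(4π·351) = 1.826×10^-5 K/W
  R_conv,out = 1/(4πr²h) = 1/(4π·1.08²·9.72) = 0.007019 K/W
R_perlite = ΣR − ΣR_known = 0.7426 − 0.007037 = 0.7356 K/W
(1/r₁−1/r₂)/(4πk) = 0.7356 ⇒ k = 0.5512/(4π·0.7356) = 0.0596 W/m·K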